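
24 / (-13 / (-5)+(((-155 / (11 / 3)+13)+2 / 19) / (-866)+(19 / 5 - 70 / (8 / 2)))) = -7239760 / 3338229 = -2.17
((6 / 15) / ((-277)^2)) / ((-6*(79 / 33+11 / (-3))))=11 / 16113090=0.00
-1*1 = -1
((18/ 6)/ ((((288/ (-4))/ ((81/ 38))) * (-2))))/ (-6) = -9/ 1216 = -0.01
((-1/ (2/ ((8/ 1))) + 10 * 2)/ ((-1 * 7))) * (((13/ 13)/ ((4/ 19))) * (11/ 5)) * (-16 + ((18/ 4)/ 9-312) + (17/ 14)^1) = 1909424/ 245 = 7793.57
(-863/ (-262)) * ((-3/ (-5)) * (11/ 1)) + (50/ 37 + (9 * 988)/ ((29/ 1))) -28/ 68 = 7868856609/ 23895710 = 329.30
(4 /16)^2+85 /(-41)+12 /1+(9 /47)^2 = 14528713 /1449104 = 10.03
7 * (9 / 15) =21 / 5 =4.20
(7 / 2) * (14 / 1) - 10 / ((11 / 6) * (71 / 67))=34249 / 781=43.85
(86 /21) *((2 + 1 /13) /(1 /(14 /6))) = 19.85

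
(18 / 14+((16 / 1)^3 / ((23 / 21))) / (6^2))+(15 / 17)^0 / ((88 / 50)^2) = 105.49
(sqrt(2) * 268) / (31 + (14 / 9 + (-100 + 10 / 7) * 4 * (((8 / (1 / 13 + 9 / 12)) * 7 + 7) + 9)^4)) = -57723036084 * sqrt(2) / 4172166136988039149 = -0.00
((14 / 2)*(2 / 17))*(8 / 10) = 56 / 85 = 0.66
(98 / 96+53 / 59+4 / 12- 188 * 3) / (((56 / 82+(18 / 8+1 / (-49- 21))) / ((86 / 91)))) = -14023510235 / 77097306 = -181.89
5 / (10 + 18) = 5 / 28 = 0.18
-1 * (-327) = 327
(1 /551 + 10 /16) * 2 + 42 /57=4387 /2204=1.99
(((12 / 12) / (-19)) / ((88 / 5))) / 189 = -5 / 316008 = -0.00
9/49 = 0.18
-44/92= -11/23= -0.48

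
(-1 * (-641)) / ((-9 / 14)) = -8974 / 9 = -997.11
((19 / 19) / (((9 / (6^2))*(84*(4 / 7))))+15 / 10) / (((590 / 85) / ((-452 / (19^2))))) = -1921 / 6726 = -0.29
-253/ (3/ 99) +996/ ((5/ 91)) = 48891/ 5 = 9778.20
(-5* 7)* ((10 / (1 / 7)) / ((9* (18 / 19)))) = -23275 / 81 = -287.35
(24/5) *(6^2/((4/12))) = 2592/5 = 518.40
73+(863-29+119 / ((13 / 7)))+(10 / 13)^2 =164212 / 169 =971.67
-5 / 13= -0.38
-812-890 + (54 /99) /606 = -1702.00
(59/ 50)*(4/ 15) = 118/ 375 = 0.31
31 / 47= 0.66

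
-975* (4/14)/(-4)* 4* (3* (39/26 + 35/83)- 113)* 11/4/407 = -2479425/12284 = -201.84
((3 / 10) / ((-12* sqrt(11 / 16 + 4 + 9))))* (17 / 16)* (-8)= 17* sqrt(219) / 4380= 0.06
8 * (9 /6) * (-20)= -240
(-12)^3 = -1728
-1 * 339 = -339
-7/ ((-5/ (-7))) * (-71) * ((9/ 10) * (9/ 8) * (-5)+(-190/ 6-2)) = -26947.75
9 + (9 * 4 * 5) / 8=63 / 2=31.50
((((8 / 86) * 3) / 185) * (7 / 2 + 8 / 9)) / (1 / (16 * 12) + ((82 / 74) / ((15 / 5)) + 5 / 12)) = 0.01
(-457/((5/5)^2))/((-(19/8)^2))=29248/361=81.02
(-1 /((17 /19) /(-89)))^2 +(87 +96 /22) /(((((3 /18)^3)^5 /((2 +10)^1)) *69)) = 546251512104153973 /73117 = 7470923480232.42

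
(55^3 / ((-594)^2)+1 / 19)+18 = 1026313 / 55404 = 18.52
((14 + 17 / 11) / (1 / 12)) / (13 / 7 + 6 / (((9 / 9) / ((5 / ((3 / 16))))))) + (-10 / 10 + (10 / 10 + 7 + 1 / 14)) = 1434933 / 174482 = 8.22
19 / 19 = 1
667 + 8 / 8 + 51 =719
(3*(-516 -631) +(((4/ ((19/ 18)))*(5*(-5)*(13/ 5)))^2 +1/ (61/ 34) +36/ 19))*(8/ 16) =1260326137/ 44042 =28616.46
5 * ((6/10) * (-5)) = -15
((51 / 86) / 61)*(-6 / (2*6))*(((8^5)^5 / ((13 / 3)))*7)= -10115309006306780047736832 / 34099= -296645327027384382173.58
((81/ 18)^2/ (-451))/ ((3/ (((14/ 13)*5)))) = -945/ 11726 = -0.08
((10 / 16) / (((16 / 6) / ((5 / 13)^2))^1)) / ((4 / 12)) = 1125 / 10816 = 0.10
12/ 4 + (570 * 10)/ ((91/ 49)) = 39939/ 13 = 3072.23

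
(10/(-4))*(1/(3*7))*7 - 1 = -1.83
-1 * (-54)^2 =-2916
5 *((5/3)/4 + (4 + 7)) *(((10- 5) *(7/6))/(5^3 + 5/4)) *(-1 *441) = -1163.14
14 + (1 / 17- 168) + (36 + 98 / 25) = -48459 / 425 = -114.02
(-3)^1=-3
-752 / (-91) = 752 / 91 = 8.26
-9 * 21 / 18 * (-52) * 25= 13650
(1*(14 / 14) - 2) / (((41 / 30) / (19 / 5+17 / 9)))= -512 / 123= -4.16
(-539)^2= 290521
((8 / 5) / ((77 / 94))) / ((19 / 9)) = 6768 / 7315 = 0.93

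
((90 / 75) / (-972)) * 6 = -0.01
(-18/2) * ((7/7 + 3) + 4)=-72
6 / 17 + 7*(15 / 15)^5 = 125 / 17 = 7.35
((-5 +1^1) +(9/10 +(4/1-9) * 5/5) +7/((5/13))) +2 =121/10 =12.10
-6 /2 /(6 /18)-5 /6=-59 /6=-9.83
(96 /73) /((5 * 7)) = 96 /2555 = 0.04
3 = 3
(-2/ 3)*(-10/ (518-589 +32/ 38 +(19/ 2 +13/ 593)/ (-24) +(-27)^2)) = 721088/ 71219557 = 0.01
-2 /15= -0.13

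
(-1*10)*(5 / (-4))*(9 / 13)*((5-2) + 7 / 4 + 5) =675 / 8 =84.38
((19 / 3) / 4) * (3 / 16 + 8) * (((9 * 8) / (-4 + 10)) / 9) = 2489 / 144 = 17.28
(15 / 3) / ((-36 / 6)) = -5 / 6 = -0.83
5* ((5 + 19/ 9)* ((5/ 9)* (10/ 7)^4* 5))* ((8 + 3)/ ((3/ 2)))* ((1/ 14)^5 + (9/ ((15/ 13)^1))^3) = 14037400071640000/ 9805926501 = 1431522.06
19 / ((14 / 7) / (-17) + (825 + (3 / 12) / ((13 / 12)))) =4199 / 182350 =0.02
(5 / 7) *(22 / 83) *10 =1100 / 581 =1.89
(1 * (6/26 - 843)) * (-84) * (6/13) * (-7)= -38652768/169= -228714.60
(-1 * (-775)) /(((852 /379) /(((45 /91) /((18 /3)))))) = 1468625 /51688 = 28.41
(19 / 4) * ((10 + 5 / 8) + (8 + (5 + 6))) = 4503 / 32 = 140.72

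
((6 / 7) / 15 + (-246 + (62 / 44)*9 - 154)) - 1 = -298961 / 770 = -388.26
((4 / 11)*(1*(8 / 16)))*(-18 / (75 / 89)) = -3.88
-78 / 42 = -13 / 7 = -1.86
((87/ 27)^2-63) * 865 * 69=-84792490/ 27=-3140462.59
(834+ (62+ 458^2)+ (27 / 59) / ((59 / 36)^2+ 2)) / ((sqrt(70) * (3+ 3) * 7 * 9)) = 6290082301 * sqrt(70) / 790066935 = 66.61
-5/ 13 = -0.38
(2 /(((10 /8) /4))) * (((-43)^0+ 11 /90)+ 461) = 665456 /225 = 2957.58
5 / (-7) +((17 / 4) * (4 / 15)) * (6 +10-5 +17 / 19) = 12.77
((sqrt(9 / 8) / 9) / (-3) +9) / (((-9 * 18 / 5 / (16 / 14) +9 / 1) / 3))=-60 / 43 +5 * sqrt(2) / 1161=-1.39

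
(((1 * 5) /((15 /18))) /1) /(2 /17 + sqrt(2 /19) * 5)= 3.45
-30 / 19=-1.58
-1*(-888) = 888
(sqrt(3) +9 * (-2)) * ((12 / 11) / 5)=-216 / 55 +12 * sqrt(3) / 55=-3.55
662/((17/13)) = 8606/17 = 506.24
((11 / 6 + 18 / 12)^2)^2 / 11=10000 / 891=11.22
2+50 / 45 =28 / 9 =3.11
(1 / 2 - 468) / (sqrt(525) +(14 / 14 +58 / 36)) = -18.32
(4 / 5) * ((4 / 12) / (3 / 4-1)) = -16 / 15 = -1.07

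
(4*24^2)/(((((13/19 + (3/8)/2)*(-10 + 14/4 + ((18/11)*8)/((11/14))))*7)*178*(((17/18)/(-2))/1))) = -3051012096/6901466285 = -0.44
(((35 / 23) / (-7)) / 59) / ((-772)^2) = -5 / 808750288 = -0.00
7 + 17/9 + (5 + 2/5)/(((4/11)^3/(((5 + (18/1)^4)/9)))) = 3772727797/2880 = 1309974.93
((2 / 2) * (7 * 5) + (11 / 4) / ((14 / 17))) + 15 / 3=2427 / 56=43.34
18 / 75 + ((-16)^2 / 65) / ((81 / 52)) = 5606 / 2025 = 2.77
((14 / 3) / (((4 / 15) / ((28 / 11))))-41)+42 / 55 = 237 / 55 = 4.31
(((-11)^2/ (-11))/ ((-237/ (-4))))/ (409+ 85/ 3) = -11/ 25912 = -0.00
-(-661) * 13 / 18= 8593 / 18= 477.39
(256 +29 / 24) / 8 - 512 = -92131 / 192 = -479.85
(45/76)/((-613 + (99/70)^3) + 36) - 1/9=-3776602069/33676859871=-0.11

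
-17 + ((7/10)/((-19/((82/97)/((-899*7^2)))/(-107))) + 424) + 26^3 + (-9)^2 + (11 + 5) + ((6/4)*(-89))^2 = 35902.25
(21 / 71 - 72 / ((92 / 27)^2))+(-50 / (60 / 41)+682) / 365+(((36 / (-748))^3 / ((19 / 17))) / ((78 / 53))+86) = 639811294268084339 / 7815036074604330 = 81.87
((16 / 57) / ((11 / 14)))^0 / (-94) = -1 / 94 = -0.01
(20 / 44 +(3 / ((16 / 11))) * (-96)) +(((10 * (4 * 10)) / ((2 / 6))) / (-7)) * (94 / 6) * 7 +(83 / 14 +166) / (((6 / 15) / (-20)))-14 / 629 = -1336460022 / 48433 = -27594.00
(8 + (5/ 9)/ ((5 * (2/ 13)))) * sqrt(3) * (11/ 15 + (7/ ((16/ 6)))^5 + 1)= 9751816831 * sqrt(3)/ 8847360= 1909.12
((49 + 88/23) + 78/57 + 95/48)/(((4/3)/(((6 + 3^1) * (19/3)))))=3534897/1472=2401.42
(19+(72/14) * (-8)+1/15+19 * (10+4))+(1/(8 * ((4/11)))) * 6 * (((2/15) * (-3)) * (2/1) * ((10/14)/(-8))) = 820079/3360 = 244.07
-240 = -240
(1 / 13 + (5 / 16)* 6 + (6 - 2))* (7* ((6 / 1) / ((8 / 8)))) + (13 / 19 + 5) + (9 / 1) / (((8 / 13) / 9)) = 765285 / 1976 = 387.29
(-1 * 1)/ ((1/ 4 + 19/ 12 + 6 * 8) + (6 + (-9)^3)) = 6/ 4039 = 0.00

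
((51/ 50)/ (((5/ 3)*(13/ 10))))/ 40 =153/ 13000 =0.01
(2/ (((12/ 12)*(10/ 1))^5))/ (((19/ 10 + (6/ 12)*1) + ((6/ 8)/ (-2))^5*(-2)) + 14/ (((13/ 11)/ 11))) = 13312/ 88340111875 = 0.00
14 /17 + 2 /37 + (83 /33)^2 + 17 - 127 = -102.80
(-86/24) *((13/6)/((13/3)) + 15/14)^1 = -473/84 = -5.63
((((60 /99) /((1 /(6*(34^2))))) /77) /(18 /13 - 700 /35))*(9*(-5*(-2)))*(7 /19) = -27050400 /278179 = -97.24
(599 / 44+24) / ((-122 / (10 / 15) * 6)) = -1655 / 48312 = -0.03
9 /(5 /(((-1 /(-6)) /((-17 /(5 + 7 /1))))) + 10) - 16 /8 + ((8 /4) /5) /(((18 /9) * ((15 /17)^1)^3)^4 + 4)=-318501757198522363 /143208986542993930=-2.22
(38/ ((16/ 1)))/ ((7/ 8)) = 19/ 7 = 2.71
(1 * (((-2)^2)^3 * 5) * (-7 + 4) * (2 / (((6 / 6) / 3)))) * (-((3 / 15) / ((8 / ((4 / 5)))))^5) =36 / 1953125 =0.00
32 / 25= 1.28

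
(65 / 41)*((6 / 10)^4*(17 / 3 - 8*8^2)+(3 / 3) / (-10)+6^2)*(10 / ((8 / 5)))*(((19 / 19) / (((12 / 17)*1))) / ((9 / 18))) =-8210371 / 9840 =-834.39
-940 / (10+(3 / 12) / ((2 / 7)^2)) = -15040 / 209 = -71.96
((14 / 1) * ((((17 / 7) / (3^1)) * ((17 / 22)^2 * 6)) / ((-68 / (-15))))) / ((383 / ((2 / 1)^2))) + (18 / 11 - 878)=-40608985 / 46343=-876.27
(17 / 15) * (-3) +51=238 / 5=47.60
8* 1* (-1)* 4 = -32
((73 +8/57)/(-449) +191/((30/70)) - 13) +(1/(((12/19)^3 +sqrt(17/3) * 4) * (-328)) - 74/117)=28250126758273518703/65413299590953470 - 47045881 * sqrt(51)/1048576777760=431.87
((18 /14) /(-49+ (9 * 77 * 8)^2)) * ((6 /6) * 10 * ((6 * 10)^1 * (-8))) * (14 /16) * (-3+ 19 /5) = -4320 /30735887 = -0.00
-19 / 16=-1.19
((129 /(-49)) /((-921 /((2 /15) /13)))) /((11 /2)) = 172 /32267235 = 0.00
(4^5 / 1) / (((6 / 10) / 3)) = 5120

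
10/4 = 5/2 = 2.50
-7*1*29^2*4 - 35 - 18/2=-23592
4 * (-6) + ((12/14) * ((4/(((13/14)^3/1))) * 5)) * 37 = 768.21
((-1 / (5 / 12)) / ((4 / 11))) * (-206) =6798 / 5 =1359.60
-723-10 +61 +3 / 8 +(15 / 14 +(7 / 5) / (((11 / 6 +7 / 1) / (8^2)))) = -9800487 / 14840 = -660.41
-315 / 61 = -5.16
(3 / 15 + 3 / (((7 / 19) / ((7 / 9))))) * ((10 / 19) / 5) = 196 / 285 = 0.69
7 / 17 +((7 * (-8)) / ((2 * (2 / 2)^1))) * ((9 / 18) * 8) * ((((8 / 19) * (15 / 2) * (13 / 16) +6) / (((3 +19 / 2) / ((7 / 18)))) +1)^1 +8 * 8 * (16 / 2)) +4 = -1392487769 / 24225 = -57481.44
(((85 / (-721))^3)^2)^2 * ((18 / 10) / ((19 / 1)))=256035162845109814453125 / 374952952381018091974274698081277779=0.00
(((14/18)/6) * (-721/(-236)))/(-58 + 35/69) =-116081/16851816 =-0.01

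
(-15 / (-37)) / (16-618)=-15 / 22274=-0.00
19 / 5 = 3.80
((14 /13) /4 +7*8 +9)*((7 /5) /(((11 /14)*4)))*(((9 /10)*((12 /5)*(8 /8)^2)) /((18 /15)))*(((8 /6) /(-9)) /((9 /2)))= -166306 /96525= -1.72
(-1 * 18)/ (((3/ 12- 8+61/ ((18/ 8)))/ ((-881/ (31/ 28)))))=15984864/ 21607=739.80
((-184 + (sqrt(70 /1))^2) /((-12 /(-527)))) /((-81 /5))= 50065 /162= 309.04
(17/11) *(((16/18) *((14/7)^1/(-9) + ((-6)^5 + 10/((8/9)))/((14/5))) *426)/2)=-241014967/297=-811498.21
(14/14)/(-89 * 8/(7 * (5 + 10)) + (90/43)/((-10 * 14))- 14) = -9030/187787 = -0.05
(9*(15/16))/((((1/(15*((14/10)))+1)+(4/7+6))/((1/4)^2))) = 567/8192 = 0.07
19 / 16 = 1.19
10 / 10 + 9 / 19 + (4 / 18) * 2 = 328 / 171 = 1.92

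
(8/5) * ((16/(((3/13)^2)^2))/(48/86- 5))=-2032.19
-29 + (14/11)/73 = -23273/803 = -28.98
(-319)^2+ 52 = 101813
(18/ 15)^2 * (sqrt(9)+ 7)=72/ 5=14.40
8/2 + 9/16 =73/16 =4.56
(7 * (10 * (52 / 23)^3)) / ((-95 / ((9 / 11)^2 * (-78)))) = 12437058816 / 27971933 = 444.63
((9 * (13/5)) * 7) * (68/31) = 55692/155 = 359.30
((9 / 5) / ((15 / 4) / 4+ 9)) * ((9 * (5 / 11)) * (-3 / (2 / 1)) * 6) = -3888 / 583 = -6.67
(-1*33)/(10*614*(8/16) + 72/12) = -33/3076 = -0.01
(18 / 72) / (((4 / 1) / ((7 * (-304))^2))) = 283024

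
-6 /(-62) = 3 /31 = 0.10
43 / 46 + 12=595 / 46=12.93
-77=-77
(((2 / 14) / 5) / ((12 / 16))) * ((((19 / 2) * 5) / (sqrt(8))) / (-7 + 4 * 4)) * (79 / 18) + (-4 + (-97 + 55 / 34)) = -3379 / 34 + 1501 * sqrt(2) / 6804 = -99.07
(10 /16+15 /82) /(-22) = -265 /7216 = -0.04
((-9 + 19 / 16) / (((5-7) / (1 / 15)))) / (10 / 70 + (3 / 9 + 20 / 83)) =581 / 1600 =0.36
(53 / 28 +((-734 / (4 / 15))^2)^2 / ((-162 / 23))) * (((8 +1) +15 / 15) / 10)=-1825450876300201 / 224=-8149334269197.33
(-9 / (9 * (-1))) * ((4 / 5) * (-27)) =-108 / 5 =-21.60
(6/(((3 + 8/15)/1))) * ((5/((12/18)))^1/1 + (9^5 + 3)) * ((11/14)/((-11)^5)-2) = -2179024466895/10863622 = -200579.92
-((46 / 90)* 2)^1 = -46 / 45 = -1.02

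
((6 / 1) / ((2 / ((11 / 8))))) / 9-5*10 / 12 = -89 / 24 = -3.71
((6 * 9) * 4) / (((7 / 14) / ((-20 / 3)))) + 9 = -2871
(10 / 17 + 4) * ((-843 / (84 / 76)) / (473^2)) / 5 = -416442 / 133118755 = -0.00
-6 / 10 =-3 / 5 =-0.60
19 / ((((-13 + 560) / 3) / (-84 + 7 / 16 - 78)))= -147345 / 8752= -16.84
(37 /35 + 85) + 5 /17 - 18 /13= 657217 /7735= 84.97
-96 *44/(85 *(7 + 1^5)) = -528/85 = -6.21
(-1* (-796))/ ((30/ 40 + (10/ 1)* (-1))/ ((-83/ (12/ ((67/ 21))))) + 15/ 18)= 26559336/ 41791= 635.53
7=7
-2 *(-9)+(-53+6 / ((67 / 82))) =-1853 / 67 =-27.66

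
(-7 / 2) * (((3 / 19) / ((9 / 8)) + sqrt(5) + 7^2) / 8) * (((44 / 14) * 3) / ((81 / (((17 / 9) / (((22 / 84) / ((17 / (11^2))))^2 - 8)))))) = 2648107 * sqrt(5) / 124567578 + 7417347707 / 7100351946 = 1.09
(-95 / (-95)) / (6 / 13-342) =-13 / 4440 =-0.00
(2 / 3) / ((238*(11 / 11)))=1 / 357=0.00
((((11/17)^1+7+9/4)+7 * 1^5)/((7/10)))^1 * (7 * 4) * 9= 103410/17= 6082.94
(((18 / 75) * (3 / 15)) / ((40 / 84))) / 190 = 63 / 118750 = 0.00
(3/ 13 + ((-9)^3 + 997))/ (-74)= -3487/ 962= -3.62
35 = 35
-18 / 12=-3 / 2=-1.50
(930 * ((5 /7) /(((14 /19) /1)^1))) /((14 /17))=750975 /686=1094.72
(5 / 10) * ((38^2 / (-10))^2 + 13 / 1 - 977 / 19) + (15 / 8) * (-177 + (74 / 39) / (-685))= 68182805329 / 6767800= 10074.59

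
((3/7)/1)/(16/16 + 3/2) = 6/35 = 0.17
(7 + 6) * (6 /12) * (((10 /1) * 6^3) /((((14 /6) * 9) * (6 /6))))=4680 /7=668.57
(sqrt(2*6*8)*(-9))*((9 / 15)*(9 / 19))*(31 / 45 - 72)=346572*sqrt(6) / 475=1787.21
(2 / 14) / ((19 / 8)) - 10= -1322 / 133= -9.94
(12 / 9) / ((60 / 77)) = 77 / 45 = 1.71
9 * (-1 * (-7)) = 63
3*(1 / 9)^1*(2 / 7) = 2 / 21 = 0.10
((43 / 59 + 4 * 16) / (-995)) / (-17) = 3819 / 997985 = 0.00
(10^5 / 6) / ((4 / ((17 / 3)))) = 212500 / 9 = 23611.11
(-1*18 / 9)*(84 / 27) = -56 / 9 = -6.22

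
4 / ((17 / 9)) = 36 / 17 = 2.12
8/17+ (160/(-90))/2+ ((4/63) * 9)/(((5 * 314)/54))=-335156/840735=-0.40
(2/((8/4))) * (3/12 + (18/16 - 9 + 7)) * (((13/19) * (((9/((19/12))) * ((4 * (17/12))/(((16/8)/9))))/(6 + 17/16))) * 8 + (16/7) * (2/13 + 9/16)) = -2115499265/29697304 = -71.24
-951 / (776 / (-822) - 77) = 12.20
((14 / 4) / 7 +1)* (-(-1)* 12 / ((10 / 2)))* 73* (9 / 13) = 11826 / 65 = 181.94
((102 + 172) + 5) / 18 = 31 / 2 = 15.50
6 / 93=2 / 31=0.06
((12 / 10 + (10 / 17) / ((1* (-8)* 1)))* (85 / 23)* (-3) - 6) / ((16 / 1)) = -1701 / 1472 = -1.16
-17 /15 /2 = -17 /30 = -0.57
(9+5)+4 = 18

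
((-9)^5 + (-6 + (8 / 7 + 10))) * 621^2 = -159388124787 / 7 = -22769732112.43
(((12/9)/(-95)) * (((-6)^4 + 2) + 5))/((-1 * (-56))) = -1303/3990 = -0.33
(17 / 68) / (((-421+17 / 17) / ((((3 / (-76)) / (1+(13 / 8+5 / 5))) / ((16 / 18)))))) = 9 / 1234240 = 0.00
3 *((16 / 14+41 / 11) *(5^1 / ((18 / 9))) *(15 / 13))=84375 / 2002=42.15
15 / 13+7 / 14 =43 / 26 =1.65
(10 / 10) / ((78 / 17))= 17 / 78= 0.22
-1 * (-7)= 7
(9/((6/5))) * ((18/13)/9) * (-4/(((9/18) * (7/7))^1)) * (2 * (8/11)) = -1920/143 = -13.43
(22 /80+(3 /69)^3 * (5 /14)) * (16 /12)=936959 /2555070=0.37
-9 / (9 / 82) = -82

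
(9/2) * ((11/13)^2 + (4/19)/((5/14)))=188631/32110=5.87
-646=-646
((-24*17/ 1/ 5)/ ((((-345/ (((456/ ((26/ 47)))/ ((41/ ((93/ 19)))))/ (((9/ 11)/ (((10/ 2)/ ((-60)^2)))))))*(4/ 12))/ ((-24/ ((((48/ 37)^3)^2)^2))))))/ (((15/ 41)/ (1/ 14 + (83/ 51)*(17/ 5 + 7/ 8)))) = -3529879841432244497973375259/ 1467592073926395140505600000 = -2.41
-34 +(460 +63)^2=273495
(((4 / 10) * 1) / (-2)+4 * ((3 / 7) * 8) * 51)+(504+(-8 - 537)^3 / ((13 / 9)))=-50991219406 / 455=-112068614.08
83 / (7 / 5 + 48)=415 / 247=1.68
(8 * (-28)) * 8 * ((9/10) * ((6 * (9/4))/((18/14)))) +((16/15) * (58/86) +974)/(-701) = -7657432982/452145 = -16935.79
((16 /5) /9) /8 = 2 /45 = 0.04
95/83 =1.14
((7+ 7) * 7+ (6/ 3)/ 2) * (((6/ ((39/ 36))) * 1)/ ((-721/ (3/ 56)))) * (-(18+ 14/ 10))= 259281/ 328055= 0.79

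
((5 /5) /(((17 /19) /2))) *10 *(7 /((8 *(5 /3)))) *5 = 1995 /34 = 58.68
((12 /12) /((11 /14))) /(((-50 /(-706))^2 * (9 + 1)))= 872263 /34375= 25.37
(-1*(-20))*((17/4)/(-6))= -85/6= -14.17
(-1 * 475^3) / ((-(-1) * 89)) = -107171875 / 89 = -1204178.37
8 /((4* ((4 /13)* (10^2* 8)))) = 13 /1600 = 0.01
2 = 2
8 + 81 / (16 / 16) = 89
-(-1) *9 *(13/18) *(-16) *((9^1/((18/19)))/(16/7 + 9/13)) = -331.76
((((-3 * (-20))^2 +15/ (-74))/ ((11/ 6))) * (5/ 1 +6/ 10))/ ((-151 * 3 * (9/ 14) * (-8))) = 870191/ 184371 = 4.72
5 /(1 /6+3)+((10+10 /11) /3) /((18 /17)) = 9430 /1881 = 5.01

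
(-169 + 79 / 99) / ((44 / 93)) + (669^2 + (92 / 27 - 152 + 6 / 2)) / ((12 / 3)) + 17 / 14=5099766337 / 45738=111499.55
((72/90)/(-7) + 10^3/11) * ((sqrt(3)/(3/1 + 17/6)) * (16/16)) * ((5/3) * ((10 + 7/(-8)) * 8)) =5103576 * sqrt(3)/2695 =3280.02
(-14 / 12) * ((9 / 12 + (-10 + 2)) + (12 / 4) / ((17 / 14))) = 2275 / 408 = 5.58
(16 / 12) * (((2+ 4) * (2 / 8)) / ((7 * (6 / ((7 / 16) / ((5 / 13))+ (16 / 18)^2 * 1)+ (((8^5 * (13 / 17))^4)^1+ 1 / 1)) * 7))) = 2086521622 / 20154240535837099470169749883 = 0.00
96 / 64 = 3 / 2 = 1.50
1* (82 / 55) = 82 / 55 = 1.49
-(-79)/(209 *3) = 79/627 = 0.13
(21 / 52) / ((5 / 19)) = 399 / 260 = 1.53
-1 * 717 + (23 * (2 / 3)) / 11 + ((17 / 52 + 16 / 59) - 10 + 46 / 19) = -1389994171 / 1923636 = -722.59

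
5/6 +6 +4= 65/6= 10.83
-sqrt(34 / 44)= -sqrt(374) / 22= -0.88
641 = 641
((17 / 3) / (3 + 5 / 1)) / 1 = 17 / 24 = 0.71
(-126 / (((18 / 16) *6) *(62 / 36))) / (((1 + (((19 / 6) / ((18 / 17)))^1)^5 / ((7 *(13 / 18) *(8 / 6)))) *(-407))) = 33278648352768 / 45607301937650827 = 0.00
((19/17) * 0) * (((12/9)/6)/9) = 0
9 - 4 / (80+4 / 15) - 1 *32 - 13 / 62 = -434069 / 18662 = -23.26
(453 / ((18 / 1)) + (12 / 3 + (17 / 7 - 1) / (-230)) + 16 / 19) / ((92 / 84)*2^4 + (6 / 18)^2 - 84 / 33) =18172011 / 9139418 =1.99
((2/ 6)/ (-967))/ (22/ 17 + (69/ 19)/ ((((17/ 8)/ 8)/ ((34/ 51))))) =-323/ 9753162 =-0.00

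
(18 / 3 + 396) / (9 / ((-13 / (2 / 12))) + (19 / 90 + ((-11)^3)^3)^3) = -0.00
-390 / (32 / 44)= -2145 / 4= -536.25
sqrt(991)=31.48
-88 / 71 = -1.24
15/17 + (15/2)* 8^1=1035/17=60.88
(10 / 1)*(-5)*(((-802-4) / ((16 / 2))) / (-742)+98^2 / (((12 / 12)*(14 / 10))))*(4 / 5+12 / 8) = -2341501545 / 2968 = -788915.61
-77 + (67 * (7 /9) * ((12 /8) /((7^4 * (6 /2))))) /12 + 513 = 436.00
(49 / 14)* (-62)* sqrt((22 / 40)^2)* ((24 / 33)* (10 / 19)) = -868 / 19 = -45.68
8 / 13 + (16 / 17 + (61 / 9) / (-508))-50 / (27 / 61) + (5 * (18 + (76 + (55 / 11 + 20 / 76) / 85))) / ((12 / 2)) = -1902589861 / 57593484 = -33.03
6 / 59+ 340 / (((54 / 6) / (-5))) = -188.79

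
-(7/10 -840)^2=-70442449/100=-704424.49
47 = 47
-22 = -22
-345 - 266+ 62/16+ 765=1263/8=157.88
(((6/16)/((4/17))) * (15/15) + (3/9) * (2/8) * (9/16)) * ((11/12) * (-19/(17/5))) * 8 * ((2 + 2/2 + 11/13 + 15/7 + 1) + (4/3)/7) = -1280125/2652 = -482.70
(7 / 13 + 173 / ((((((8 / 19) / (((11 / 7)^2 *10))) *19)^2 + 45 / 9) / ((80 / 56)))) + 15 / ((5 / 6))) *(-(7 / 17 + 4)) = -284603272925 / 963544309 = -295.37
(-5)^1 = -5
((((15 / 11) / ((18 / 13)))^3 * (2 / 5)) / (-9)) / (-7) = 54925 / 9056124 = 0.01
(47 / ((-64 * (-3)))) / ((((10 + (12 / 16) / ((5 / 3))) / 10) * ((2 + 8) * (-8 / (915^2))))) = -65582625 / 26752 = -2451.50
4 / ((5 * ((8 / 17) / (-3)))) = -51 / 10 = -5.10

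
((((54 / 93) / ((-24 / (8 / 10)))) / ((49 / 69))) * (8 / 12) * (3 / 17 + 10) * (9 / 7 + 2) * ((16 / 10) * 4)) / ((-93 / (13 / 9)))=76142144 / 1260807975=0.06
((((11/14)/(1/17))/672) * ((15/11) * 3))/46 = 255/144256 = 0.00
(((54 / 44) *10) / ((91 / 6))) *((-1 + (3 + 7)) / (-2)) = -3645 / 1001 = -3.64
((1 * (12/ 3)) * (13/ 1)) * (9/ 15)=156/ 5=31.20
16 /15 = 1.07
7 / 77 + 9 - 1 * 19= -109 / 11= -9.91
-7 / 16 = -0.44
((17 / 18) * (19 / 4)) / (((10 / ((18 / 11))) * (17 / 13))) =247 / 440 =0.56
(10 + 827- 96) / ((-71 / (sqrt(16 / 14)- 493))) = 365313 / 71- 1482 * sqrt(14) / 497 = 5134.10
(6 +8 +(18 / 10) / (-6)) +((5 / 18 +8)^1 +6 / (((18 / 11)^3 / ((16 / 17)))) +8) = 645811 / 20655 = 31.27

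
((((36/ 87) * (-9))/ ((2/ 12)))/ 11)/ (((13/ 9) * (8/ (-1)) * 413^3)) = 729/ 292135402559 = 0.00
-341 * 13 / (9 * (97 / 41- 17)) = 181753 / 5400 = 33.66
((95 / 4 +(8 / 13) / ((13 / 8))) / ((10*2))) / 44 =16311 / 594880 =0.03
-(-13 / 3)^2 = -169 / 9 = -18.78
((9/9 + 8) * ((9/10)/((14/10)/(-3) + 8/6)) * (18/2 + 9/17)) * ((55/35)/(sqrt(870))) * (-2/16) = -72171 * sqrt(870)/3589040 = -0.59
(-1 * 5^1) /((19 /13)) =-3.42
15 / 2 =7.50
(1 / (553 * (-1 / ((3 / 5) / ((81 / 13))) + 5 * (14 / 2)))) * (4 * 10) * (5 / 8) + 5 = 5.00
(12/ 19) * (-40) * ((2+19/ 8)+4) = -4020/ 19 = -211.58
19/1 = 19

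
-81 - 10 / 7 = -577 / 7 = -82.43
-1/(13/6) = -6/13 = -0.46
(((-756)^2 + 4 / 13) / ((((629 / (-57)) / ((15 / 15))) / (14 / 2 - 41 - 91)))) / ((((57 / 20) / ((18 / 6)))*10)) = 681482.08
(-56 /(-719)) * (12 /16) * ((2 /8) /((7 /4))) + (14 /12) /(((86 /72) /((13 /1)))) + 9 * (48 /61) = 37318896 /1885937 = 19.79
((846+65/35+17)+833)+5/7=11890/7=1698.57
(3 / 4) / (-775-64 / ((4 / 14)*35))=-15 / 15628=-0.00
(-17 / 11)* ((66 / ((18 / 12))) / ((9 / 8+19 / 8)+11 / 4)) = -272 / 25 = -10.88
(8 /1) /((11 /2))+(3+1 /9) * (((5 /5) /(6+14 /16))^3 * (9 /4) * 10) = 1.67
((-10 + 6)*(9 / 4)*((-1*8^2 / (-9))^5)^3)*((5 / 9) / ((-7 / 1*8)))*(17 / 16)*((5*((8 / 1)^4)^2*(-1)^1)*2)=-137920385304831358882841308744908800 / 1441237924662543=-95695778569749036566.36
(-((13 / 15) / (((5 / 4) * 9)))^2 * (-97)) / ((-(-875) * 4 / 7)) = 65572 / 56953125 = 0.00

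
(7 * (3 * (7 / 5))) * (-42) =-6174 / 5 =-1234.80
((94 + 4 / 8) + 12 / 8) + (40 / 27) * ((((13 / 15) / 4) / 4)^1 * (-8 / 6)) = 23302 / 243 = 95.89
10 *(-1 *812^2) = -6593440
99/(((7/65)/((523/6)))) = 1121835/14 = 80131.07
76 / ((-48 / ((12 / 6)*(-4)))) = 12.67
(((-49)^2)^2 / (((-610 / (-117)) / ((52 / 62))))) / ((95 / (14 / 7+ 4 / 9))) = 21433530118 / 898225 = 23862.09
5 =5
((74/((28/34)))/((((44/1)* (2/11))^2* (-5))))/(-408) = 37/53760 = 0.00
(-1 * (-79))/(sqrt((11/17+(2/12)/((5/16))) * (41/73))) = 79 * sqrt(229727715)/12341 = 97.02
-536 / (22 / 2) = -536 / 11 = -48.73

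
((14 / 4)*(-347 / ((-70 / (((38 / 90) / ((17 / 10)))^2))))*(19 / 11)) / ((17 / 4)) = 9520292 / 21887415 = 0.43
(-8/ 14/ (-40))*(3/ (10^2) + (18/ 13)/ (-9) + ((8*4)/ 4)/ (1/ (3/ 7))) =0.05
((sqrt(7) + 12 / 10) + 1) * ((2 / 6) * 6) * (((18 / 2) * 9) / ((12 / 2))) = 297 / 5 + 27 * sqrt(7) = 130.84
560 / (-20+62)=40 / 3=13.33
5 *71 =355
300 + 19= 319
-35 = -35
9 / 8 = 1.12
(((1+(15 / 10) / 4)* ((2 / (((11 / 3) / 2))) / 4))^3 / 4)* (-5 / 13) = -0.01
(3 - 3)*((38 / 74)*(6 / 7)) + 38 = 38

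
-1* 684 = -684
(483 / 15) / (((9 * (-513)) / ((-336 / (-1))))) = -18032 / 7695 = -2.34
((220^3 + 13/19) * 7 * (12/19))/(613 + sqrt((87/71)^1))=184909740577779/2407825958 - 4248552273 * sqrt(6177)/2407825958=76656.63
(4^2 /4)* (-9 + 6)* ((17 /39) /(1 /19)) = -1292 /13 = -99.38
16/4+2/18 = 37/9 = 4.11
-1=-1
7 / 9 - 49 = -434 / 9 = -48.22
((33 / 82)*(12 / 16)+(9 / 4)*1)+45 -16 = 10349 / 328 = 31.55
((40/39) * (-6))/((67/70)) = -5600/871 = -6.43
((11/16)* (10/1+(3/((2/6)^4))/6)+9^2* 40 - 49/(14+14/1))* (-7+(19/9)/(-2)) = -15186575/576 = -26365.58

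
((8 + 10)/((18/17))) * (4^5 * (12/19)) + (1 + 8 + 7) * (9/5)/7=7314096/665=10998.64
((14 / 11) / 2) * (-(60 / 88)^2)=-0.30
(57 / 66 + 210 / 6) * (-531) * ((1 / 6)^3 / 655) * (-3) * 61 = 2839611 / 115280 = 24.63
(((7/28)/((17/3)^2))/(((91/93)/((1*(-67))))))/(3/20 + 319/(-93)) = 26076735/160450199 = 0.16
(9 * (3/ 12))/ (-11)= -9/ 44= -0.20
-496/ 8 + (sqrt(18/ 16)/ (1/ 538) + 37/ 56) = -3435/ 56 + 807 * sqrt(2)/ 2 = 509.30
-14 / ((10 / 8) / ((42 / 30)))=-392 / 25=-15.68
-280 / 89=-3.15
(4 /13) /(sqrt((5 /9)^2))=36 /65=0.55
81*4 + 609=933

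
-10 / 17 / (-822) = 5 / 6987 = 0.00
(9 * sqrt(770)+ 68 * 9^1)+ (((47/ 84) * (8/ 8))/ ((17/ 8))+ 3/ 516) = 9 * sqrt(770)+ 37595773/ 61404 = 862.01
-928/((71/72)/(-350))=23385600/71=329374.65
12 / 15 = 4 / 5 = 0.80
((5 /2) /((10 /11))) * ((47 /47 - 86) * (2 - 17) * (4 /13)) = 14025 /13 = 1078.85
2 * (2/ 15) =4/ 15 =0.27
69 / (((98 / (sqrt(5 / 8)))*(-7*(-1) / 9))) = 621*sqrt(10) / 2744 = 0.72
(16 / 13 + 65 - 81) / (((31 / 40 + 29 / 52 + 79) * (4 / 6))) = -11520 / 41773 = -0.28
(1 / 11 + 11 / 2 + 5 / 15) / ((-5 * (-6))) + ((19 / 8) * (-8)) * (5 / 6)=-15.64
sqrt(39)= 6.24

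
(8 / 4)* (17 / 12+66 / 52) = 419 / 78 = 5.37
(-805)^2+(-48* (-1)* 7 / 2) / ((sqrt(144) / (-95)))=646695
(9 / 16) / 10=9 / 160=0.06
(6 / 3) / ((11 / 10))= 20 / 11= 1.82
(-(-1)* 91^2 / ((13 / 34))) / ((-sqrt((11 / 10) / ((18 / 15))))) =-43316* sqrt(33) / 11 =-22621.04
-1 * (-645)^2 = -416025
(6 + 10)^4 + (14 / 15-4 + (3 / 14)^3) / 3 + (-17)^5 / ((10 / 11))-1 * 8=-36953012995 / 24696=-1496315.72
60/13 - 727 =-9391/13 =-722.38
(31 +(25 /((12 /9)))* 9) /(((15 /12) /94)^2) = 28239856 /25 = 1129594.24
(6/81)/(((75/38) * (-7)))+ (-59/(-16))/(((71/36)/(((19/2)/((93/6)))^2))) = 0.70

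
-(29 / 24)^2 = -841 / 576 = -1.46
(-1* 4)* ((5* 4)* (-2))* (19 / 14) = 1520 / 7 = 217.14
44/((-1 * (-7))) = 6.29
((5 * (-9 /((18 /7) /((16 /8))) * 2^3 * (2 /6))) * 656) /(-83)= 183680 /249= 737.67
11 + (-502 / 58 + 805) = 807.34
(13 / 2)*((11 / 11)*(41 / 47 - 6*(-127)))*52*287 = 3478150130 / 47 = 74003194.26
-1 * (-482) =482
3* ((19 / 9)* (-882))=-5586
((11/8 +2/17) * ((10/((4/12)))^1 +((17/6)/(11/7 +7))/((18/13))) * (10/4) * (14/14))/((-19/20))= -10467695/88128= -118.78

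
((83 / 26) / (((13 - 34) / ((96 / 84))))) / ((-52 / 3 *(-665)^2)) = 0.00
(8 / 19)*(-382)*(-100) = 305600 / 19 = 16084.21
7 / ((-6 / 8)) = -28 / 3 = -9.33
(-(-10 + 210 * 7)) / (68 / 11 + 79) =-16060 / 937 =-17.14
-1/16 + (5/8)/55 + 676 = 118967/176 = 675.95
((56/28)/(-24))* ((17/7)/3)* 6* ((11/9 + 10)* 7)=-1717/54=-31.80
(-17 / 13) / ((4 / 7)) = -119 / 52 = -2.29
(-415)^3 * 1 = -71473375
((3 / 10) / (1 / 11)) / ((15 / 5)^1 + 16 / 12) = 99 / 130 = 0.76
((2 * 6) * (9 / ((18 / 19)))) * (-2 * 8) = -1824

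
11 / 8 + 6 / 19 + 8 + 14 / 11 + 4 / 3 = 12.30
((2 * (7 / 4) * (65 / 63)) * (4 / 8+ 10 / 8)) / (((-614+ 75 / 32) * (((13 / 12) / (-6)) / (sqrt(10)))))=0.18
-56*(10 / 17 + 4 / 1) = -4368 / 17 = -256.94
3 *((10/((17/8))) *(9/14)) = 1080/119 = 9.08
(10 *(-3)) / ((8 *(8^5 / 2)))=-15 / 65536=-0.00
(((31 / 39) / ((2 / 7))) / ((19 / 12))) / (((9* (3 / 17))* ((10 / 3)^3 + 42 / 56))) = 4216 / 144001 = 0.03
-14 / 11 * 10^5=-1400000 / 11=-127272.73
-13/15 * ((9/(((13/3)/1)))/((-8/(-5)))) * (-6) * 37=249.75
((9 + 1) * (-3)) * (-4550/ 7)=19500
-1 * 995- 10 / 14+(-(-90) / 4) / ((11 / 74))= -65015 / 77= -844.35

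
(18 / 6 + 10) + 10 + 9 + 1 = 33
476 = 476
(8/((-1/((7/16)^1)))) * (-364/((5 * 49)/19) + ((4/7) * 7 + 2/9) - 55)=24887/90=276.52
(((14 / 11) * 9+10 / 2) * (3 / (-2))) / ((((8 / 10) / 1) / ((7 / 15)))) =-1267 / 88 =-14.40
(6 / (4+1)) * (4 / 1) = 4.80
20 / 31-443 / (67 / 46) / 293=-239098 / 608561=-0.39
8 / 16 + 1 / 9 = 11 / 18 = 0.61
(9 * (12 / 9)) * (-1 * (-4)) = 48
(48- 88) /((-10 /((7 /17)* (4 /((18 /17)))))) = 56 /9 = 6.22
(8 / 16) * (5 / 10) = 0.25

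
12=12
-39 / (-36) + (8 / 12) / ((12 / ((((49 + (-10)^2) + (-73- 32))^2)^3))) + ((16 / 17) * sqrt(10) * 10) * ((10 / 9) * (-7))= 14512627751 / 36- 11200 * sqrt(10) / 153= 403128317.15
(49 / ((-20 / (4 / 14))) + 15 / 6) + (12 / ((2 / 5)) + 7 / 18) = 32.19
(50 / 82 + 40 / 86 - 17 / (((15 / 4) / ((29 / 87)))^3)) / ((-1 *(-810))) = 170763731 / 130129233750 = 0.00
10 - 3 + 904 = 911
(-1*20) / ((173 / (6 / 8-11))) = 205 / 173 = 1.18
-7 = -7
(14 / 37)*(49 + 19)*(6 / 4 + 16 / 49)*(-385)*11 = -199028.65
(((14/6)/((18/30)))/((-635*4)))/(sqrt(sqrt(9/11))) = -7*11^(1/4)*sqrt(3)/13716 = -0.00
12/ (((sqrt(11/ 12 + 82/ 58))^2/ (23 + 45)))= 283968/ 811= 350.15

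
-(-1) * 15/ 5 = 3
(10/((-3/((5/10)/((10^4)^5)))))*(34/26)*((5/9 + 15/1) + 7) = -3451/7020000000000000000000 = -0.00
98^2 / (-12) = -2401 / 3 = -800.33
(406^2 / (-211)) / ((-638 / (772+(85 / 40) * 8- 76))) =2026346 / 2321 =873.05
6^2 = 36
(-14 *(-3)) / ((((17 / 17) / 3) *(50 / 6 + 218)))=54 / 97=0.56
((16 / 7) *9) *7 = 144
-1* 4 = -4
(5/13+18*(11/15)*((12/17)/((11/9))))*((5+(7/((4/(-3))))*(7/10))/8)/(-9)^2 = 468997/28641600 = 0.02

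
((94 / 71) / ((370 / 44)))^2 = 4276624 / 172528225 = 0.02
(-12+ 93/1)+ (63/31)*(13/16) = 40995/496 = 82.65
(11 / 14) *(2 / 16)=11 / 112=0.10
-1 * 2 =-2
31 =31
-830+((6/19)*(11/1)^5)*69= 66659344/19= 3508386.53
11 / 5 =2.20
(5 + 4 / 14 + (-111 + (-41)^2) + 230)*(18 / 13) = 227466 / 91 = 2499.63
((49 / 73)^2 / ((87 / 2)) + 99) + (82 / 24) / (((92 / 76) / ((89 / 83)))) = 361233447715 / 3540225228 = 102.04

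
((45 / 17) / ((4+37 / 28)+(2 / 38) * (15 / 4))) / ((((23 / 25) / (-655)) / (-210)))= 10290459375 / 143497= 71712.02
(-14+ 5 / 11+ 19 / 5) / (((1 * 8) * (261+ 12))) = -67 / 15015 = -0.00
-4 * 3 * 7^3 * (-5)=20580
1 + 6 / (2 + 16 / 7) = 12 / 5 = 2.40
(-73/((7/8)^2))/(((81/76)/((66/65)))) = -7811584/85995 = -90.84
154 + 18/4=317/2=158.50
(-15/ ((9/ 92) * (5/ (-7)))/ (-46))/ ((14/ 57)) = -19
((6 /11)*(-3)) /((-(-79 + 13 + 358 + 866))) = 3 /2123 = 0.00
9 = 9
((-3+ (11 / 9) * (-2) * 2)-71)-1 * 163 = -2177 / 9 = -241.89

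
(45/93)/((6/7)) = 35/62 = 0.56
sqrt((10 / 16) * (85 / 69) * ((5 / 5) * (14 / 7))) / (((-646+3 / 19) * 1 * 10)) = -19 * sqrt(1173) / 3386796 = -0.00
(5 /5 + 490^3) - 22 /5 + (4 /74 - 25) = 21765059756 /185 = 117648971.65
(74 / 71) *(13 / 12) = 481 / 426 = 1.13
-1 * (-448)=448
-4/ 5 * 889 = -3556/ 5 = -711.20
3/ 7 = 0.43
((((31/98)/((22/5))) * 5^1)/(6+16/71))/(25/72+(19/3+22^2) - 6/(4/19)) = 495225/3963922963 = 0.00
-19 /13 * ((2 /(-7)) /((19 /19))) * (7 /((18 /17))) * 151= 48773 /117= 416.86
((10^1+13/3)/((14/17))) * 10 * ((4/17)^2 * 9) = 10320/119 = 86.72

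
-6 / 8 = -3 / 4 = -0.75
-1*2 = -2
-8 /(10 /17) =-68 /5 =-13.60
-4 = -4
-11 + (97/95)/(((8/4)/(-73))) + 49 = 139/190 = 0.73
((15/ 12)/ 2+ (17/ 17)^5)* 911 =11843/ 8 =1480.38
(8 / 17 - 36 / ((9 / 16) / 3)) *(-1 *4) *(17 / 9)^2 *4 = 885632 / 81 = 10933.73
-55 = -55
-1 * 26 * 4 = -104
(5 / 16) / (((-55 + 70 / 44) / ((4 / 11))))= -1 / 470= -0.00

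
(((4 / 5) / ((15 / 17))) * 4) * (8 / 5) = 2176 / 375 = 5.80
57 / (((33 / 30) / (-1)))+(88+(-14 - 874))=-9370 / 11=-851.82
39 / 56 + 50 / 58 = 2531 / 1624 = 1.56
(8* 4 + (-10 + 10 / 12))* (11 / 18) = 1507 / 108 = 13.95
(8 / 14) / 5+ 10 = 354 / 35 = 10.11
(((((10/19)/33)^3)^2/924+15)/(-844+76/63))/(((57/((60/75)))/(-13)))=547371059699435822201/168559542713743280879274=0.00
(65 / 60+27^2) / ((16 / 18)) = 26283 / 32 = 821.34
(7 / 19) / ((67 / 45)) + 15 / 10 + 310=793709 / 2546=311.75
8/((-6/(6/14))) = -4/7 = -0.57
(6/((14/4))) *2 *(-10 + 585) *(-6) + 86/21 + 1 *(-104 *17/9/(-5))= -3712334/315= -11785.19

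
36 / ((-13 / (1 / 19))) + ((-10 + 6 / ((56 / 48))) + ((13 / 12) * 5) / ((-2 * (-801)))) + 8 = 99731153 / 33238296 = 3.00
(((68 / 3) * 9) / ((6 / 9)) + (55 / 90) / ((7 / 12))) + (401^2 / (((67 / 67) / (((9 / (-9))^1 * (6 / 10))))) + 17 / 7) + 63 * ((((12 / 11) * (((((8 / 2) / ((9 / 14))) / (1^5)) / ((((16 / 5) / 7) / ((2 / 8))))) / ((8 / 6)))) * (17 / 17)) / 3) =-888080959 / 9240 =-96112.66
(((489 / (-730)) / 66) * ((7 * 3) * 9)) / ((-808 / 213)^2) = -1397682783 / 10484995840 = -0.13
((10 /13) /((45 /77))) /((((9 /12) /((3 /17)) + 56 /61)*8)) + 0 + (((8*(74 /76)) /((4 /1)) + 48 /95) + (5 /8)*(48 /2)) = 245062561 /14016015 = 17.48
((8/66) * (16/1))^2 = 4096/1089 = 3.76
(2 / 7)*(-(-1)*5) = 10 / 7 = 1.43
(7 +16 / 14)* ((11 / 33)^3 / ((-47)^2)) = 19 / 139167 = 0.00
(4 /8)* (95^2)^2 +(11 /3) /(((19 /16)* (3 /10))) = 13928060395 /342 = 40725322.79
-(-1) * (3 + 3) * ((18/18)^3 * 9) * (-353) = -19062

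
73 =73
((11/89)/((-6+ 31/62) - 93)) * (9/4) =-99/35066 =-0.00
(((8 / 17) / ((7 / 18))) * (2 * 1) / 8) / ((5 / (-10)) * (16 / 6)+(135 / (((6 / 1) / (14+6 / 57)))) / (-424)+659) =435024 / 944645681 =0.00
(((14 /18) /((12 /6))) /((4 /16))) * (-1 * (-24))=112 /3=37.33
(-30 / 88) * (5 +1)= -45 / 22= -2.05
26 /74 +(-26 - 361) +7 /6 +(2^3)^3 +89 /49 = 1396021 /10878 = 128.33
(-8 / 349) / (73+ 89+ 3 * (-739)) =0.00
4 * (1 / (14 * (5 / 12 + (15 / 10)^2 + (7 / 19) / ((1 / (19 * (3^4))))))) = 0.00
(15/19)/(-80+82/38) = -5/493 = -0.01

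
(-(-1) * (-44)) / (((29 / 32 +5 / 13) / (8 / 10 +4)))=-146432 / 895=-163.61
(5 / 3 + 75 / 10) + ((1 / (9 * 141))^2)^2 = 47543146755887 / 5186525100642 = 9.17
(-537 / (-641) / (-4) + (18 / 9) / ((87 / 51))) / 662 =71603 / 49223672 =0.00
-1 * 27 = -27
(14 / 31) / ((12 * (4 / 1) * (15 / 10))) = 7 / 1116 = 0.01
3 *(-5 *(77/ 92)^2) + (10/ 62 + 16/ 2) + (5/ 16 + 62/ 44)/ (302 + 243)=-1842755569/ 786496040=-2.34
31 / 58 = 0.53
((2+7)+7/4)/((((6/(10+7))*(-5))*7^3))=-731/41160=-0.02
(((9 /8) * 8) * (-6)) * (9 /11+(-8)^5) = 19463706 /11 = 1769427.82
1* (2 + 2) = 4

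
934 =934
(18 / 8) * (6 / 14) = 27 / 28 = 0.96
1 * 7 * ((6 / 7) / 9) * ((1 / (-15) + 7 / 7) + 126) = 3808 / 45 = 84.62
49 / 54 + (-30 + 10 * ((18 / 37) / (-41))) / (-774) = 3333389 / 3522474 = 0.95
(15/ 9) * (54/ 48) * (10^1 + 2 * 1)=45/ 2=22.50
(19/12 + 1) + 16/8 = 55/12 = 4.58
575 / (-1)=-575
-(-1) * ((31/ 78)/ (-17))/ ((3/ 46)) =-713/ 1989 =-0.36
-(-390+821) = -431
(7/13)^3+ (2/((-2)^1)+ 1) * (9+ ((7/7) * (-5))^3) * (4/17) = 343/2197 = 0.16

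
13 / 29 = 0.45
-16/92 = -4/23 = -0.17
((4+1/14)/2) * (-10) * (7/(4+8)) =-95/8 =-11.88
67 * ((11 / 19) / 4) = 9.70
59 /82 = 0.72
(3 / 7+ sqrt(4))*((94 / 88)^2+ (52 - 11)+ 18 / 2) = 1683153 / 13552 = 124.20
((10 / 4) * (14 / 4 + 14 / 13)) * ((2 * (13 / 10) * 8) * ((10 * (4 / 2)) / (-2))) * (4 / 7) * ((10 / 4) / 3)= -3400 / 3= -1133.33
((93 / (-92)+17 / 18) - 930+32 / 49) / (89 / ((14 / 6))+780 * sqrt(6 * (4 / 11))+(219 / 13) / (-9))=26697112614887 / 1050200521330296 - 1242672379845 * sqrt(66) / 12502387158694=-0.78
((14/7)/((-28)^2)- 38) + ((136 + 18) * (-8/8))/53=-40.90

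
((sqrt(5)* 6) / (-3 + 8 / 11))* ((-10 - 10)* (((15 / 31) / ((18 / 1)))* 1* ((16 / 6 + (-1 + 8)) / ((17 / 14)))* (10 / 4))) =44660* sqrt(5) / 1581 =63.16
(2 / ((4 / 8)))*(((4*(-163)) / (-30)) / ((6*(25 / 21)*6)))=2282 / 1125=2.03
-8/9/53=-8/477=-0.02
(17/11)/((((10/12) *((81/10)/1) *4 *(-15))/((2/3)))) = -34/13365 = -0.00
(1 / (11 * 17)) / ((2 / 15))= 15 / 374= 0.04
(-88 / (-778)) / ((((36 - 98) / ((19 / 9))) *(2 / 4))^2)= 0.00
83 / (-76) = -83 / 76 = -1.09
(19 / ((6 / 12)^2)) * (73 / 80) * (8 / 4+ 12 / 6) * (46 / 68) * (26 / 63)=414713 / 5355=77.44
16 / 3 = 5.33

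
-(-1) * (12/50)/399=2/3325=0.00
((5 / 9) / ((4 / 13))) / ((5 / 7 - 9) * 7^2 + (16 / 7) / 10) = -2275 / 511272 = -0.00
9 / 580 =0.02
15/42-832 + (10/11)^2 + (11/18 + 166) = -5063237/7623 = -664.21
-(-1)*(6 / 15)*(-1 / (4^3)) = -1 / 160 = -0.01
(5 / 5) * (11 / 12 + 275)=3311 / 12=275.92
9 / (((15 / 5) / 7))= 21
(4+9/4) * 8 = 50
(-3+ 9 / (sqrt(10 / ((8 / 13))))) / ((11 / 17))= -51 / 11+ 306 * sqrt(65) / 715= -1.19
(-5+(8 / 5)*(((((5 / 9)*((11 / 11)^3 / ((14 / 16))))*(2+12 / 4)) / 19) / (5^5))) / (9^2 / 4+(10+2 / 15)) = -14962244 / 90922125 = -0.16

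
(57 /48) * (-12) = -57 /4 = -14.25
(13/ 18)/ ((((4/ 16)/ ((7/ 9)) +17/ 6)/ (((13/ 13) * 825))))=10010/ 53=188.87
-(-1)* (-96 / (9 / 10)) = -320 / 3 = -106.67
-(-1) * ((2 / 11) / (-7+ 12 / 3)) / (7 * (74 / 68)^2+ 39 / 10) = -11560 / 2325081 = -0.00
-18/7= -2.57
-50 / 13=-3.85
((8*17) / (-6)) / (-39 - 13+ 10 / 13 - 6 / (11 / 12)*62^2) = 4862 / 5407965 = 0.00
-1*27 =-27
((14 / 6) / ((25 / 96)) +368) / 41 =9.19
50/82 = 25/41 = 0.61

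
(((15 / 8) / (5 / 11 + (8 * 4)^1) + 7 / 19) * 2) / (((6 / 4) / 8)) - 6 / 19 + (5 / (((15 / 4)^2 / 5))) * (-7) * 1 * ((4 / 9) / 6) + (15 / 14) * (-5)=-2251175 / 1098846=-2.05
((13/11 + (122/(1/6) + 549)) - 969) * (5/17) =17225/187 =92.11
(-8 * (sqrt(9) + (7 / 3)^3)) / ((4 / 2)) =-62.81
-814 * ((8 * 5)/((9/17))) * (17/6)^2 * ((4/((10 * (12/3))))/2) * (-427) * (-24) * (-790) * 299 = 1613456700615760/27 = 59757655578361.48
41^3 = 68921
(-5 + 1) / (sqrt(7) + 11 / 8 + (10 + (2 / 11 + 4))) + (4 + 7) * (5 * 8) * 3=30976 * sqrt(7) / 1819953 + 2401856072 / 1819953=1319.78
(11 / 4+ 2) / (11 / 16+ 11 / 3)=12 / 11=1.09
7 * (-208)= -1456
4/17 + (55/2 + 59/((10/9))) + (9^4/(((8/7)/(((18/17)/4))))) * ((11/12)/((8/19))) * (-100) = -3598649137/10880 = -330758.19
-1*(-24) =24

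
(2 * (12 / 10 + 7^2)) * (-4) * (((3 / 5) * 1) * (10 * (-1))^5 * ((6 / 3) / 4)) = 12048000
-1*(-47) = 47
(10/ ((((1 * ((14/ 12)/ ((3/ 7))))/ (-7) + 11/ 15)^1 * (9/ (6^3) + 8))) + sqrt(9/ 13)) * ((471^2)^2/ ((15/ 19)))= 935055156339 * sqrt(13)/ 65 + 1346479425128160/ 5983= 276918409556.40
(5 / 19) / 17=5 / 323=0.02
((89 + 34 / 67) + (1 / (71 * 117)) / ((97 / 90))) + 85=174.51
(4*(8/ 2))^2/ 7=36.57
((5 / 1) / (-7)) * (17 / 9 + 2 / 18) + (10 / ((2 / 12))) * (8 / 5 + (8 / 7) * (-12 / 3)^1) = -1258 / 7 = -179.71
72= 72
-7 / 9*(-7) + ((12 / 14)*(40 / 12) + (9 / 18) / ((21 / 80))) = 643 / 63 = 10.21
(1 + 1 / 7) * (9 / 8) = 9 / 7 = 1.29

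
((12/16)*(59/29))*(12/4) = 4.58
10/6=5/3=1.67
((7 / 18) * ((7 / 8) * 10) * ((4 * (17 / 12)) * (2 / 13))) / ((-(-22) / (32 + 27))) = 245735 / 30888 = 7.96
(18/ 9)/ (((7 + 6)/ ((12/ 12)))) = 2/ 13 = 0.15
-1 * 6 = -6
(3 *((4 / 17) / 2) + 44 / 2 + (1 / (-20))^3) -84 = -8384017 / 136000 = -61.65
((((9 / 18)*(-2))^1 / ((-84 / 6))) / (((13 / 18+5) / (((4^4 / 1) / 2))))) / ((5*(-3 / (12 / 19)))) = -4608 / 68495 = -0.07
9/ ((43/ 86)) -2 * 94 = -170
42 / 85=0.49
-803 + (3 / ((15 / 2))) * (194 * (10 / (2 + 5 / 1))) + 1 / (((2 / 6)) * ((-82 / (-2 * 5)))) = -198540 / 287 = -691.78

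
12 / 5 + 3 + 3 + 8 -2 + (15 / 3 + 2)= 107 / 5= 21.40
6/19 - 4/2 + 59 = 1089/19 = 57.32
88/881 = 0.10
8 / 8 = 1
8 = 8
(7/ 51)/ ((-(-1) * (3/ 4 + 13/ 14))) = 196/ 2397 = 0.08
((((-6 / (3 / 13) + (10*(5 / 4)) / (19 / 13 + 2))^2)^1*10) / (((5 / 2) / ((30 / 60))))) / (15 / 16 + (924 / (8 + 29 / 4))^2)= 4834591112 / 17708420151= 0.27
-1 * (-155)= 155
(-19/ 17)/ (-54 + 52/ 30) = 285/ 13328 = 0.02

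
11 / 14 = 0.79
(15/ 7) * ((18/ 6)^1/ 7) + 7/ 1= 388/ 49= 7.92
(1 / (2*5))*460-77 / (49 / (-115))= 1587 / 7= 226.71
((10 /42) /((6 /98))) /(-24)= -0.16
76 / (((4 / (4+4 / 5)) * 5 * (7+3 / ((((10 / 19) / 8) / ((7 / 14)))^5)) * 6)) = 9500 / 237727379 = 0.00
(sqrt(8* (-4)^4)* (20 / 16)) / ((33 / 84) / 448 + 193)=501760* sqrt(2) / 2421003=0.29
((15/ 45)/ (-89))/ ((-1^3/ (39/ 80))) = 0.00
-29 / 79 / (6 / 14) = -203 / 237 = -0.86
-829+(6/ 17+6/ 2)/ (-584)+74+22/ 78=-292222975/ 387192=-754.72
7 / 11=0.64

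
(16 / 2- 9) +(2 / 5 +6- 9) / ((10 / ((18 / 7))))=-292 / 175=-1.67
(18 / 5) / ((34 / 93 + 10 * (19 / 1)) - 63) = 1674 / 59225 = 0.03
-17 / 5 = -3.40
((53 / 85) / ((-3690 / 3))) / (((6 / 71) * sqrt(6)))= -3763 * sqrt(6) / 3763800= -0.00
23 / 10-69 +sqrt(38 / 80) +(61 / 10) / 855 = -285112 / 4275 +sqrt(190) / 20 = -66.00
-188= -188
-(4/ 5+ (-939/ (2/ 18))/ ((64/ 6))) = 791.48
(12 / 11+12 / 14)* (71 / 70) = 1065 / 539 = 1.98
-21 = -21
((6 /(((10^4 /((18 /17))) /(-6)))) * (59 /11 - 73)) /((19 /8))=241056 /2220625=0.11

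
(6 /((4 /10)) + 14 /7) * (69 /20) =1173 /20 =58.65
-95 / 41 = -2.32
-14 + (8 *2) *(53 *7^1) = 5922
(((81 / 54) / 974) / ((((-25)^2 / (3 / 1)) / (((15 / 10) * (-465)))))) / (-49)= 2511 / 23863000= 0.00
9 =9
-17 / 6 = -2.83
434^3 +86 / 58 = 2370648659 / 29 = 81746505.48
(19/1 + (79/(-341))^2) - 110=-90.95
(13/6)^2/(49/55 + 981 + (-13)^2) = 9295/2278764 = 0.00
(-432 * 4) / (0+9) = -192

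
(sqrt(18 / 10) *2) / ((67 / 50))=60 *sqrt(5) / 67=2.00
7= 7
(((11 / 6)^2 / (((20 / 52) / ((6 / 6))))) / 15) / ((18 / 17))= 0.55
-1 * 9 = -9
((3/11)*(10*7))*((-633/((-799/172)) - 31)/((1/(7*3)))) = 370911870/8789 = 42201.83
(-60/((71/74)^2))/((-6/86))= 4709360/5041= 934.21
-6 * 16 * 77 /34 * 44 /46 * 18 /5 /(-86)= 731808 /84065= 8.71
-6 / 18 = -1 / 3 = -0.33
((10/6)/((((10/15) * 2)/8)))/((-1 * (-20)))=1/2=0.50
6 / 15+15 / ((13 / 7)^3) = 30119 / 10985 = 2.74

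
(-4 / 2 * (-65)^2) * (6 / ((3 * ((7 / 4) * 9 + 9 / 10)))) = -338000 / 333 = -1015.02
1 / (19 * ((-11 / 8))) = -0.04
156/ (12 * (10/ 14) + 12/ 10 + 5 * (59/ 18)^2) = 1769040/ 719983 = 2.46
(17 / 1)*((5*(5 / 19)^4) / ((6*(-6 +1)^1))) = -10625 / 781926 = -0.01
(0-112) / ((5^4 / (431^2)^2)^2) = -133363254131400280135792 / 390625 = -341409930576384717.15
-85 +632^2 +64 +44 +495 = 399942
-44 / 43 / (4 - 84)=11 / 860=0.01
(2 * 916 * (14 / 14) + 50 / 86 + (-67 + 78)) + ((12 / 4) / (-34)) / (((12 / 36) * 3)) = 2695187 / 1462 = 1843.49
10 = 10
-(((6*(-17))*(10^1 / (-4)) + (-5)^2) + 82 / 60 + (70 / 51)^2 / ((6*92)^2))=-281.37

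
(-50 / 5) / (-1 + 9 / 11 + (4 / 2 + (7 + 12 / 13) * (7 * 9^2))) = -0.00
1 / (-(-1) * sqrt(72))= sqrt(2) / 12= 0.12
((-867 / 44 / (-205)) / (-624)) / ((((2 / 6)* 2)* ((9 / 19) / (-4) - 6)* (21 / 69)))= 126293 / 1017816800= 0.00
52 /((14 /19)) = 494 /7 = 70.57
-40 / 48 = -5 / 6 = -0.83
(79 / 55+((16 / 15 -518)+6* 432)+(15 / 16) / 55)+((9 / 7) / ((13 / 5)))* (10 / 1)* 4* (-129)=-114144817 / 240240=-475.13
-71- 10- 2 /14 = -568 /7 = -81.14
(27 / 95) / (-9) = -3 / 95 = -0.03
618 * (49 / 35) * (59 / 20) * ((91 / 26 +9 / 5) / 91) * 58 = 28021047 / 3250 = 8621.86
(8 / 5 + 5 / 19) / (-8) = -177 / 760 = -0.23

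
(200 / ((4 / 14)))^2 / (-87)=-5632.18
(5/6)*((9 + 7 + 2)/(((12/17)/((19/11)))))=1615/44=36.70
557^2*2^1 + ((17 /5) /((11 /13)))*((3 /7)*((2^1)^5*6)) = 239019026 /385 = 620828.64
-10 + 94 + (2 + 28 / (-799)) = 68686 / 799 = 85.96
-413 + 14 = -399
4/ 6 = 2/ 3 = 0.67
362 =362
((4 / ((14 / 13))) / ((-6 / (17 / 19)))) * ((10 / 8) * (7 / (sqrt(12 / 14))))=-1105 * sqrt(42) / 1368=-5.23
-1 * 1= -1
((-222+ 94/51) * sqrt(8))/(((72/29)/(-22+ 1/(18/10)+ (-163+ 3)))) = 132931099 * sqrt(2)/4131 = 45507.86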